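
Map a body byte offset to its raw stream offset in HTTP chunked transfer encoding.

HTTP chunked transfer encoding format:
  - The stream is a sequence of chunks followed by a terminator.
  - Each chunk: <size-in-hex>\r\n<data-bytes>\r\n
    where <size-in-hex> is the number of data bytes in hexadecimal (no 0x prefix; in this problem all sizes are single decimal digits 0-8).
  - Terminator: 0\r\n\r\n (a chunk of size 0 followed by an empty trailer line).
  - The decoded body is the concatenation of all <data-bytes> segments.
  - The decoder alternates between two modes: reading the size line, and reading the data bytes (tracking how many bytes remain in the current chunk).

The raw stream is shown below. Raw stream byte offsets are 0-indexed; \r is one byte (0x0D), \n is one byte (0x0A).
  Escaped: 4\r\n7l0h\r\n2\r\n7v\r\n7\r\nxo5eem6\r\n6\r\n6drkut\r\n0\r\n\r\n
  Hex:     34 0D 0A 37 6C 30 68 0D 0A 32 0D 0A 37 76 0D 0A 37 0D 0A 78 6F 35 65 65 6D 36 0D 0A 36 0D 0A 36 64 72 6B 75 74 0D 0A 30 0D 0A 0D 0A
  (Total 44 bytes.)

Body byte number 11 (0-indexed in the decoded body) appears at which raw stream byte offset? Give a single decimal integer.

Chunk 1: stream[0..1]='4' size=0x4=4, data at stream[3..7]='7l0h' -> body[0..4], body so far='7l0h'
Chunk 2: stream[9..10]='2' size=0x2=2, data at stream[12..14]='7v' -> body[4..6], body so far='7l0h7v'
Chunk 3: stream[16..17]='7' size=0x7=7, data at stream[19..26]='xo5eem6' -> body[6..13], body so far='7l0h7vxo5eem6'
Chunk 4: stream[28..29]='6' size=0x6=6, data at stream[31..37]='6drkut' -> body[13..19], body so far='7l0h7vxo5eem66drkut'
Chunk 5: stream[39..40]='0' size=0 (terminator). Final body='7l0h7vxo5eem66drkut' (19 bytes)
Body byte 11 at stream offset 24

Answer: 24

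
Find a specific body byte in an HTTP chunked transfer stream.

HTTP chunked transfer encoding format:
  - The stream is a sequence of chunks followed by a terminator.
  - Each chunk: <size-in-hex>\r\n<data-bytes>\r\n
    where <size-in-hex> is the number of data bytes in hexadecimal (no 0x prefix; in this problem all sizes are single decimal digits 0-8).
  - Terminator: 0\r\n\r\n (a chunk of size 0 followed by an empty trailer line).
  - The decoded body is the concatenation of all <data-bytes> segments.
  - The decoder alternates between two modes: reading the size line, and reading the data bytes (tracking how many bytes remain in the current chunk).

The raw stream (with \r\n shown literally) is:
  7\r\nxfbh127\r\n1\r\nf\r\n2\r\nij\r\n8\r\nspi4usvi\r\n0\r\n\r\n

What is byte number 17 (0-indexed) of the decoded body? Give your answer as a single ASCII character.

Chunk 1: stream[0..1]='7' size=0x7=7, data at stream[3..10]='xfbh127' -> body[0..7], body so far='xfbh127'
Chunk 2: stream[12..13]='1' size=0x1=1, data at stream[15..16]='f' -> body[7..8], body so far='xfbh127f'
Chunk 3: stream[18..19]='2' size=0x2=2, data at stream[21..23]='ij' -> body[8..10], body so far='xfbh127fij'
Chunk 4: stream[25..26]='8' size=0x8=8, data at stream[28..36]='spi4usvi' -> body[10..18], body so far='xfbh127fijspi4usvi'
Chunk 5: stream[38..39]='0' size=0 (terminator). Final body='xfbh127fijspi4usvi' (18 bytes)
Body byte 17 = 'i'

Answer: i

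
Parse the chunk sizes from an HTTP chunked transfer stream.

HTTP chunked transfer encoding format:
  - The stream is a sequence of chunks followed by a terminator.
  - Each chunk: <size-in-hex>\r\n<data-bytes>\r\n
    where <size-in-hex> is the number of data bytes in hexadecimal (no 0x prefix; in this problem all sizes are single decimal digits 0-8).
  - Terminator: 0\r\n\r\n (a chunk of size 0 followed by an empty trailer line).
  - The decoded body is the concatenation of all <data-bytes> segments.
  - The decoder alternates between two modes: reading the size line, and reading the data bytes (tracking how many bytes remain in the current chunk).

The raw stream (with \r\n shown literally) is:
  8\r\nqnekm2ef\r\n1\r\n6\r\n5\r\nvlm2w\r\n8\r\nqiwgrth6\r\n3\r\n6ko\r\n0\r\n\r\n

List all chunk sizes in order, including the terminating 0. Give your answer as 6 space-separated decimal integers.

Answer: 8 1 5 8 3 0

Derivation:
Chunk 1: stream[0..1]='8' size=0x8=8, data at stream[3..11]='qnekm2ef' -> body[0..8], body so far='qnekm2ef'
Chunk 2: stream[13..14]='1' size=0x1=1, data at stream[16..17]='6' -> body[8..9], body so far='qnekm2ef6'
Chunk 3: stream[19..20]='5' size=0x5=5, data at stream[22..27]='vlm2w' -> body[9..14], body so far='qnekm2ef6vlm2w'
Chunk 4: stream[29..30]='8' size=0x8=8, data at stream[32..40]='qiwgrth6' -> body[14..22], body so far='qnekm2ef6vlm2wqiwgrth6'
Chunk 5: stream[42..43]='3' size=0x3=3, data at stream[45..48]='6ko' -> body[22..25], body so far='qnekm2ef6vlm2wqiwgrth66ko'
Chunk 6: stream[50..51]='0' size=0 (terminator). Final body='qnekm2ef6vlm2wqiwgrth66ko' (25 bytes)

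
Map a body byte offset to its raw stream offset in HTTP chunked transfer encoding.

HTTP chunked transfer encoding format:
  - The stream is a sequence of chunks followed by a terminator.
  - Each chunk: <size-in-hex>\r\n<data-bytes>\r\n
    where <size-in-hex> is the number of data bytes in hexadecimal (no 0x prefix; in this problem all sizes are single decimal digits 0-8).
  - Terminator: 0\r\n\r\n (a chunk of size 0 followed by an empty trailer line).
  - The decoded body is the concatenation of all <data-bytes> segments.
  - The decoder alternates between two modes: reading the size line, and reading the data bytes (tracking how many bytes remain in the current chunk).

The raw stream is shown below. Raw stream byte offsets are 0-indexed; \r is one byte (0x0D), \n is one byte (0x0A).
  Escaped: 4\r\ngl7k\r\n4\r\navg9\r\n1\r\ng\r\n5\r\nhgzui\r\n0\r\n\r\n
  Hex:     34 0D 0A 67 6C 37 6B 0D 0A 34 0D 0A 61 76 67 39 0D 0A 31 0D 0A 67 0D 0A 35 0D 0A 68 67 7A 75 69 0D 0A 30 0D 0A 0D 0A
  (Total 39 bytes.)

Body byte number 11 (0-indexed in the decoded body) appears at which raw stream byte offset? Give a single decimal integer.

Chunk 1: stream[0..1]='4' size=0x4=4, data at stream[3..7]='gl7k' -> body[0..4], body so far='gl7k'
Chunk 2: stream[9..10]='4' size=0x4=4, data at stream[12..16]='avg9' -> body[4..8], body so far='gl7kavg9'
Chunk 3: stream[18..19]='1' size=0x1=1, data at stream[21..22]='g' -> body[8..9], body so far='gl7kavg9g'
Chunk 4: stream[24..25]='5' size=0x5=5, data at stream[27..32]='hgzui' -> body[9..14], body so far='gl7kavg9ghgzui'
Chunk 5: stream[34..35]='0' size=0 (terminator). Final body='gl7kavg9ghgzui' (14 bytes)
Body byte 11 at stream offset 29

Answer: 29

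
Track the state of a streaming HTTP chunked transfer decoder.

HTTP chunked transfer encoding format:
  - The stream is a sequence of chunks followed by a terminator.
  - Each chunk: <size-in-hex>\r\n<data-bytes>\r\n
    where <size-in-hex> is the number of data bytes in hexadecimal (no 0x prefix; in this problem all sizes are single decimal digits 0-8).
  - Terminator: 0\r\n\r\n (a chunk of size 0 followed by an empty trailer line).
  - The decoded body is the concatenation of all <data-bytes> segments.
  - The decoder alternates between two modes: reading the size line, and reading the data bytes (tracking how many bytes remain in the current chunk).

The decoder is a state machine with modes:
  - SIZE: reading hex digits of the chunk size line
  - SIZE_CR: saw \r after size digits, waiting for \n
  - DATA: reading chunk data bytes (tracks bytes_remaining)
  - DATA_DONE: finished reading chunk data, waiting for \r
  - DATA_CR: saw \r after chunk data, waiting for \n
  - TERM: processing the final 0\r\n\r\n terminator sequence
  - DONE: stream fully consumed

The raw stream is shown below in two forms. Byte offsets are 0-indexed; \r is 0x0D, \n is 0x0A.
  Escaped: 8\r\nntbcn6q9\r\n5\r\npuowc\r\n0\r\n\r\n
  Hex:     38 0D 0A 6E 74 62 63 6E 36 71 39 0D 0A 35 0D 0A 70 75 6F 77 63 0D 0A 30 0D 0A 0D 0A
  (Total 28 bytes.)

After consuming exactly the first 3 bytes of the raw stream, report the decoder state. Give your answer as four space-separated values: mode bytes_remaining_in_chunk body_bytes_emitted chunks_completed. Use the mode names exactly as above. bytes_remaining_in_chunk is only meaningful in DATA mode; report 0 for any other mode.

Answer: DATA 8 0 0

Derivation:
Byte 0 = '8': mode=SIZE remaining=0 emitted=0 chunks_done=0
Byte 1 = 0x0D: mode=SIZE_CR remaining=0 emitted=0 chunks_done=0
Byte 2 = 0x0A: mode=DATA remaining=8 emitted=0 chunks_done=0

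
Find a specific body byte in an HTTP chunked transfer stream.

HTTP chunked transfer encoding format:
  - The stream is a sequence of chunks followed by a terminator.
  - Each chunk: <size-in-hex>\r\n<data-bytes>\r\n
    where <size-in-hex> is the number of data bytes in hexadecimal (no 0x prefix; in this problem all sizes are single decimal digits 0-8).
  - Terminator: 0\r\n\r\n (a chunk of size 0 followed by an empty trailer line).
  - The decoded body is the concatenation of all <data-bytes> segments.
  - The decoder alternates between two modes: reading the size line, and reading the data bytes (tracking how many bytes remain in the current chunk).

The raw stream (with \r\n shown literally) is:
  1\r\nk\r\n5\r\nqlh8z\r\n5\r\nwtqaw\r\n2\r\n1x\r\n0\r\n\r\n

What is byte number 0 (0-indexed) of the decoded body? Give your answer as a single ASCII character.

Answer: k

Derivation:
Chunk 1: stream[0..1]='1' size=0x1=1, data at stream[3..4]='k' -> body[0..1], body so far='k'
Chunk 2: stream[6..7]='5' size=0x5=5, data at stream[9..14]='qlh8z' -> body[1..6], body so far='kqlh8z'
Chunk 3: stream[16..17]='5' size=0x5=5, data at stream[19..24]='wtqaw' -> body[6..11], body so far='kqlh8zwtqaw'
Chunk 4: stream[26..27]='2' size=0x2=2, data at stream[29..31]='1x' -> body[11..13], body so far='kqlh8zwtqaw1x'
Chunk 5: stream[33..34]='0' size=0 (terminator). Final body='kqlh8zwtqaw1x' (13 bytes)
Body byte 0 = 'k'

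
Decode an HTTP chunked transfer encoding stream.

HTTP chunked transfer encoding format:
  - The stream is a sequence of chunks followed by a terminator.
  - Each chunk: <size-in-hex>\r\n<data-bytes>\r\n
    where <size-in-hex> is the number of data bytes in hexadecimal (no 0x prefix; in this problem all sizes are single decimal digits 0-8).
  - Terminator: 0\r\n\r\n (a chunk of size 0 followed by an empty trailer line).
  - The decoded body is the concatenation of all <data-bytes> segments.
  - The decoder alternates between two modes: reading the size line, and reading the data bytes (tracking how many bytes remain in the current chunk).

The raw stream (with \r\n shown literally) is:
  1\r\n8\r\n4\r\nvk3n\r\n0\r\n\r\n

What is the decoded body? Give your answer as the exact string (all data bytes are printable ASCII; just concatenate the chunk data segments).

Answer: 8vk3n

Derivation:
Chunk 1: stream[0..1]='1' size=0x1=1, data at stream[3..4]='8' -> body[0..1], body so far='8'
Chunk 2: stream[6..7]='4' size=0x4=4, data at stream[9..13]='vk3n' -> body[1..5], body so far='8vk3n'
Chunk 3: stream[15..16]='0' size=0 (terminator). Final body='8vk3n' (5 bytes)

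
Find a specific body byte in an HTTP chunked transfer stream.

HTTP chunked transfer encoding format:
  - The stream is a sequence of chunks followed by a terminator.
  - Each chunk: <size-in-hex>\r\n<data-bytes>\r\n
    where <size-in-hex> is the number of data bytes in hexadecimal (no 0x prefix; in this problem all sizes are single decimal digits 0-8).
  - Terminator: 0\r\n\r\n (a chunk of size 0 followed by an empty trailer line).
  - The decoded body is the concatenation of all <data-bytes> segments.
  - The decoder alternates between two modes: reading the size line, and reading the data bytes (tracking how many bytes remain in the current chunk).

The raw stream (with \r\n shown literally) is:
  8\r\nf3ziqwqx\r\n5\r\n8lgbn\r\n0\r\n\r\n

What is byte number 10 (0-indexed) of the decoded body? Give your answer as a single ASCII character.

Answer: g

Derivation:
Chunk 1: stream[0..1]='8' size=0x8=8, data at stream[3..11]='f3ziqwqx' -> body[0..8], body so far='f3ziqwqx'
Chunk 2: stream[13..14]='5' size=0x5=5, data at stream[16..21]='8lgbn' -> body[8..13], body so far='f3ziqwqx8lgbn'
Chunk 3: stream[23..24]='0' size=0 (terminator). Final body='f3ziqwqx8lgbn' (13 bytes)
Body byte 10 = 'g'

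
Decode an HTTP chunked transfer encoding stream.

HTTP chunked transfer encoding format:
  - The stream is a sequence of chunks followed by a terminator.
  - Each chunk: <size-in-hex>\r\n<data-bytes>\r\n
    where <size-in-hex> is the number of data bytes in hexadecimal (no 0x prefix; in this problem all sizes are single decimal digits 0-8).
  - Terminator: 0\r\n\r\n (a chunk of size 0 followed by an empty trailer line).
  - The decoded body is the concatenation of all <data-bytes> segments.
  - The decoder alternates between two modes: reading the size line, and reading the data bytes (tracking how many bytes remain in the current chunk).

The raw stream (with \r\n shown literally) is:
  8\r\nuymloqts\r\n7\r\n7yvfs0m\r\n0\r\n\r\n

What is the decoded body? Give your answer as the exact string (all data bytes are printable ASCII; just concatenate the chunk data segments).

Chunk 1: stream[0..1]='8' size=0x8=8, data at stream[3..11]='uymloqts' -> body[0..8], body so far='uymloqts'
Chunk 2: stream[13..14]='7' size=0x7=7, data at stream[16..23]='7yvfs0m' -> body[8..15], body so far='uymloqts7yvfs0m'
Chunk 3: stream[25..26]='0' size=0 (terminator). Final body='uymloqts7yvfs0m' (15 bytes)

Answer: uymloqts7yvfs0m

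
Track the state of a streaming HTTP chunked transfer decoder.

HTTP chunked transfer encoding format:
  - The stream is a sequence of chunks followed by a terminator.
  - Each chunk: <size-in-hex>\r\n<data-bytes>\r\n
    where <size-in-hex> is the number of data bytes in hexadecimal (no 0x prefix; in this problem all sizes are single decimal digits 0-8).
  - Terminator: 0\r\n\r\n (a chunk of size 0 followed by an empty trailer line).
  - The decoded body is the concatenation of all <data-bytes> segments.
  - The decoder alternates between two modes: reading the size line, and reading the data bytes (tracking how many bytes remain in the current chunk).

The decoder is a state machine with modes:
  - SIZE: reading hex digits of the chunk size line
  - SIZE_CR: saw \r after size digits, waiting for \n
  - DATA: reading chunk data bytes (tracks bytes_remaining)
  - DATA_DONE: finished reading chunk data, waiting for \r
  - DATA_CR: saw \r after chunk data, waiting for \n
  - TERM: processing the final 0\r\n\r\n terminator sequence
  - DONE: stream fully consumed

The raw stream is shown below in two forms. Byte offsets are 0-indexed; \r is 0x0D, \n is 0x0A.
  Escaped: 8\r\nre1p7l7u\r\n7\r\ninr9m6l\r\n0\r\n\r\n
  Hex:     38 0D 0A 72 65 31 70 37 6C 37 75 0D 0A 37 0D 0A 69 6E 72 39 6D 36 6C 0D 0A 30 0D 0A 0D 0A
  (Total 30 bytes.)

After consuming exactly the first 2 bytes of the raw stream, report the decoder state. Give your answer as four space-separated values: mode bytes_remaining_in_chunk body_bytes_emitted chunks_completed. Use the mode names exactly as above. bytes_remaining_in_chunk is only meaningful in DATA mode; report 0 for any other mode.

Byte 0 = '8': mode=SIZE remaining=0 emitted=0 chunks_done=0
Byte 1 = 0x0D: mode=SIZE_CR remaining=0 emitted=0 chunks_done=0

Answer: SIZE_CR 0 0 0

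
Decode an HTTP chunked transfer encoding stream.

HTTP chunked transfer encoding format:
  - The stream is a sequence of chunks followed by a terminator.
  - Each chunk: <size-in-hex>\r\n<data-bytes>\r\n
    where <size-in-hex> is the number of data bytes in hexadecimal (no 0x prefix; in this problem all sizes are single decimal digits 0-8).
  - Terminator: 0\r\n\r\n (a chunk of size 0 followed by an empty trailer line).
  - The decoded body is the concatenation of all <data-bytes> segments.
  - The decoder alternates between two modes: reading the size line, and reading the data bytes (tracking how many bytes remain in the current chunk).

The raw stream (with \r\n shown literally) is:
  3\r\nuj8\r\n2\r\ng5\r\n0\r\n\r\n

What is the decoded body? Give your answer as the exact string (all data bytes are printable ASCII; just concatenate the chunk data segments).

Chunk 1: stream[0..1]='3' size=0x3=3, data at stream[3..6]='uj8' -> body[0..3], body so far='uj8'
Chunk 2: stream[8..9]='2' size=0x2=2, data at stream[11..13]='g5' -> body[3..5], body so far='uj8g5'
Chunk 3: stream[15..16]='0' size=0 (terminator). Final body='uj8g5' (5 bytes)

Answer: uj8g5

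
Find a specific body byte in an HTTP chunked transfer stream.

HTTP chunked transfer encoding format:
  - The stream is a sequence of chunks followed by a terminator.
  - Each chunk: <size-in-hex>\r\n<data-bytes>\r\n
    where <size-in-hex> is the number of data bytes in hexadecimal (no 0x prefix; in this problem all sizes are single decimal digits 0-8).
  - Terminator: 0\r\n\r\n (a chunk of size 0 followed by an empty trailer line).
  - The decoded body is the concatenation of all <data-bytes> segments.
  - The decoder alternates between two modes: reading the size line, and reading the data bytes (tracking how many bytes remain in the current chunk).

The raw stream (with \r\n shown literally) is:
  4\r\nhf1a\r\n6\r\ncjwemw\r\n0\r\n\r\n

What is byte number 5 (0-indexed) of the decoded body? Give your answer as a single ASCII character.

Answer: j

Derivation:
Chunk 1: stream[0..1]='4' size=0x4=4, data at stream[3..7]='hf1a' -> body[0..4], body so far='hf1a'
Chunk 2: stream[9..10]='6' size=0x6=6, data at stream[12..18]='cjwemw' -> body[4..10], body so far='hf1acjwemw'
Chunk 3: stream[20..21]='0' size=0 (terminator). Final body='hf1acjwemw' (10 bytes)
Body byte 5 = 'j'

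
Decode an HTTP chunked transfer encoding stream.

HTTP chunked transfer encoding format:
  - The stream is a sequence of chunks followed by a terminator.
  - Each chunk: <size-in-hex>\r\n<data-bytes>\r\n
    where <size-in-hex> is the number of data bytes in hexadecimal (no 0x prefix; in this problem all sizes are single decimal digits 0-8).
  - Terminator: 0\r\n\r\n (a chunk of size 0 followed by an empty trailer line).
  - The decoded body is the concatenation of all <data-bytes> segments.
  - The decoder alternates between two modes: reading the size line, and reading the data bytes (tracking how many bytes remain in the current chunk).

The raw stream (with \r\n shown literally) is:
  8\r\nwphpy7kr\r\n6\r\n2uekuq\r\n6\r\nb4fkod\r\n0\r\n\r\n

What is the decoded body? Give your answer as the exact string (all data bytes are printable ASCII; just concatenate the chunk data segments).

Chunk 1: stream[0..1]='8' size=0x8=8, data at stream[3..11]='wphpy7kr' -> body[0..8], body so far='wphpy7kr'
Chunk 2: stream[13..14]='6' size=0x6=6, data at stream[16..22]='2uekuq' -> body[8..14], body so far='wphpy7kr2uekuq'
Chunk 3: stream[24..25]='6' size=0x6=6, data at stream[27..33]='b4fkod' -> body[14..20], body so far='wphpy7kr2uekuqb4fkod'
Chunk 4: stream[35..36]='0' size=0 (terminator). Final body='wphpy7kr2uekuqb4fkod' (20 bytes)

Answer: wphpy7kr2uekuqb4fkod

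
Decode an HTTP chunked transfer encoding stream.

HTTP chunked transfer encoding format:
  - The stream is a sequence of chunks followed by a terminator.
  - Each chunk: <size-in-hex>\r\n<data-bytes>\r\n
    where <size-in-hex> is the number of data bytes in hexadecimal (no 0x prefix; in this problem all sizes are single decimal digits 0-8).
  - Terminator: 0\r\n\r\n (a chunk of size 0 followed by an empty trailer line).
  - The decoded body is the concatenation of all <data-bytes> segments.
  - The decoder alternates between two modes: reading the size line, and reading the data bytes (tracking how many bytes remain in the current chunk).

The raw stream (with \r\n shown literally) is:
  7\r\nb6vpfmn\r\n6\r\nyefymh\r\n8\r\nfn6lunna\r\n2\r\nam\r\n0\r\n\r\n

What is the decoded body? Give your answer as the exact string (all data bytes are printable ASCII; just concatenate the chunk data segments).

Answer: b6vpfmnyefymhfn6lunnaam

Derivation:
Chunk 1: stream[0..1]='7' size=0x7=7, data at stream[3..10]='b6vpfmn' -> body[0..7], body so far='b6vpfmn'
Chunk 2: stream[12..13]='6' size=0x6=6, data at stream[15..21]='yefymh' -> body[7..13], body so far='b6vpfmnyefymh'
Chunk 3: stream[23..24]='8' size=0x8=8, data at stream[26..34]='fn6lunna' -> body[13..21], body so far='b6vpfmnyefymhfn6lunna'
Chunk 4: stream[36..37]='2' size=0x2=2, data at stream[39..41]='am' -> body[21..23], body so far='b6vpfmnyefymhfn6lunnaam'
Chunk 5: stream[43..44]='0' size=0 (terminator). Final body='b6vpfmnyefymhfn6lunnaam' (23 bytes)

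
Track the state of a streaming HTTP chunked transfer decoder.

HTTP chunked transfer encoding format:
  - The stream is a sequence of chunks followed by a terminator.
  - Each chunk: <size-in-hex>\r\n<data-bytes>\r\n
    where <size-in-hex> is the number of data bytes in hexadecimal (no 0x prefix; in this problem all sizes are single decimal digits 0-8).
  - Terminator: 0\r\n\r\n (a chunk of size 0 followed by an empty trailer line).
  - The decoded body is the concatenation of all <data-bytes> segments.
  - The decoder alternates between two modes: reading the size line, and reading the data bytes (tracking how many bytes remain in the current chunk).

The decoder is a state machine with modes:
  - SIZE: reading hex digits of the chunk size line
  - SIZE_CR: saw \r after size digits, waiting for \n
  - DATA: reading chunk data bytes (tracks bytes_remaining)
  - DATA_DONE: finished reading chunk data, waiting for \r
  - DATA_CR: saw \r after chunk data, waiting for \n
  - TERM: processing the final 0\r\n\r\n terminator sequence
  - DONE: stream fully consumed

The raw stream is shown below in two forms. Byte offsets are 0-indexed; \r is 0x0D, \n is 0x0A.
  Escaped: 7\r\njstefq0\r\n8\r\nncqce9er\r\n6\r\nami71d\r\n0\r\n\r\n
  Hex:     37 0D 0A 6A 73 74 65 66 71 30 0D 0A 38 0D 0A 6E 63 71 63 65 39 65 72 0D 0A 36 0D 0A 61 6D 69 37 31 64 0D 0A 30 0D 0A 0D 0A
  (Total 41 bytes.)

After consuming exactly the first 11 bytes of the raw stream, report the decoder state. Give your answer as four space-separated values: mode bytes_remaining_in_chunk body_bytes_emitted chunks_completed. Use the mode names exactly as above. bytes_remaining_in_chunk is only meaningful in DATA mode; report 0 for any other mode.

Byte 0 = '7': mode=SIZE remaining=0 emitted=0 chunks_done=0
Byte 1 = 0x0D: mode=SIZE_CR remaining=0 emitted=0 chunks_done=0
Byte 2 = 0x0A: mode=DATA remaining=7 emitted=0 chunks_done=0
Byte 3 = 'j': mode=DATA remaining=6 emitted=1 chunks_done=0
Byte 4 = 's': mode=DATA remaining=5 emitted=2 chunks_done=0
Byte 5 = 't': mode=DATA remaining=4 emitted=3 chunks_done=0
Byte 6 = 'e': mode=DATA remaining=3 emitted=4 chunks_done=0
Byte 7 = 'f': mode=DATA remaining=2 emitted=5 chunks_done=0
Byte 8 = 'q': mode=DATA remaining=1 emitted=6 chunks_done=0
Byte 9 = '0': mode=DATA_DONE remaining=0 emitted=7 chunks_done=0
Byte 10 = 0x0D: mode=DATA_CR remaining=0 emitted=7 chunks_done=0

Answer: DATA_CR 0 7 0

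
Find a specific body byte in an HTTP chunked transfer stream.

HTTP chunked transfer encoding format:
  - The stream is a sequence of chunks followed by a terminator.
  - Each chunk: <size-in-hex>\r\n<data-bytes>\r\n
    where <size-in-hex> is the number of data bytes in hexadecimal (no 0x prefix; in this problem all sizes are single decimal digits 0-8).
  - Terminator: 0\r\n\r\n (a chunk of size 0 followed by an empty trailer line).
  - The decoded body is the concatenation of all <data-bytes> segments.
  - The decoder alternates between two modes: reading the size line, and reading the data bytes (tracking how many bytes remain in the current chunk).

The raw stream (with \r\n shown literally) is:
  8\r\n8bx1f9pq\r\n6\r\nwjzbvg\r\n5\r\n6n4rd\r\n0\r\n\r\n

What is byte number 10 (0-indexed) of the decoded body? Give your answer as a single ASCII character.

Chunk 1: stream[0..1]='8' size=0x8=8, data at stream[3..11]='8bx1f9pq' -> body[0..8], body so far='8bx1f9pq'
Chunk 2: stream[13..14]='6' size=0x6=6, data at stream[16..22]='wjzbvg' -> body[8..14], body so far='8bx1f9pqwjzbvg'
Chunk 3: stream[24..25]='5' size=0x5=5, data at stream[27..32]='6n4rd' -> body[14..19], body so far='8bx1f9pqwjzbvg6n4rd'
Chunk 4: stream[34..35]='0' size=0 (terminator). Final body='8bx1f9pqwjzbvg6n4rd' (19 bytes)
Body byte 10 = 'z'

Answer: z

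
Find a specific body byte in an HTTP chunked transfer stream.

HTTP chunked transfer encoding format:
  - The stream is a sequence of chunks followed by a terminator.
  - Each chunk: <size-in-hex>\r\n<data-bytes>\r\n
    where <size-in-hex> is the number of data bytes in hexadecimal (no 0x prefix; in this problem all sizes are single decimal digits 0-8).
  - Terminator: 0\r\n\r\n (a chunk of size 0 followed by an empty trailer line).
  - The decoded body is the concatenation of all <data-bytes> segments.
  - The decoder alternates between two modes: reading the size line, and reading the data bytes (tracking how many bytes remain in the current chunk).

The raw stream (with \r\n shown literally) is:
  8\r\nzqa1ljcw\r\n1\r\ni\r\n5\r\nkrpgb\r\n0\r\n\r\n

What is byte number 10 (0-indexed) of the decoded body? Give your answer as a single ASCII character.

Chunk 1: stream[0..1]='8' size=0x8=8, data at stream[3..11]='zqa1ljcw' -> body[0..8], body so far='zqa1ljcw'
Chunk 2: stream[13..14]='1' size=0x1=1, data at stream[16..17]='i' -> body[8..9], body so far='zqa1ljcwi'
Chunk 3: stream[19..20]='5' size=0x5=5, data at stream[22..27]='krpgb' -> body[9..14], body so far='zqa1ljcwikrpgb'
Chunk 4: stream[29..30]='0' size=0 (terminator). Final body='zqa1ljcwikrpgb' (14 bytes)
Body byte 10 = 'r'

Answer: r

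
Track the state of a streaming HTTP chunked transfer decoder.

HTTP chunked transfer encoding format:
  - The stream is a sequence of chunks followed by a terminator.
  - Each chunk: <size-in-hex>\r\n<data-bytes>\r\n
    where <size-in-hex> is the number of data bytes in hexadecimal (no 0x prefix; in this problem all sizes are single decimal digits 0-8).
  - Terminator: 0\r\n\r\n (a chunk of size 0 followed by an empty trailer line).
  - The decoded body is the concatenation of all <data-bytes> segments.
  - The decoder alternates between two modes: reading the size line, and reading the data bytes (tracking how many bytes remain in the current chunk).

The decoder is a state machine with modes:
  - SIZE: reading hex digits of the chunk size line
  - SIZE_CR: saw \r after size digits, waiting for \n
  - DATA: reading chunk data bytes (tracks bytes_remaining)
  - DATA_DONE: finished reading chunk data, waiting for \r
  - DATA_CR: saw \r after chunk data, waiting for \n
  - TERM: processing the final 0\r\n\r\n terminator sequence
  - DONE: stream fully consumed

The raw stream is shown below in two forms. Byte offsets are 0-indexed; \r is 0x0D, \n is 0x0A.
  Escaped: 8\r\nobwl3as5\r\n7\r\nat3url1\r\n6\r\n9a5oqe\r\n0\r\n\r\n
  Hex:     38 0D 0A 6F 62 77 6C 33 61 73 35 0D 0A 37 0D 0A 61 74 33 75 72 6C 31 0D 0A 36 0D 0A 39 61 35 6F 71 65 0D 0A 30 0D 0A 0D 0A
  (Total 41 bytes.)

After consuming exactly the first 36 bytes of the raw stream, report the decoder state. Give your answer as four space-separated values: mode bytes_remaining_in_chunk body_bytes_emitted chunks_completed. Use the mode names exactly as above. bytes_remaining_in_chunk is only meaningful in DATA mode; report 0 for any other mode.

Answer: SIZE 0 21 3

Derivation:
Byte 0 = '8': mode=SIZE remaining=0 emitted=0 chunks_done=0
Byte 1 = 0x0D: mode=SIZE_CR remaining=0 emitted=0 chunks_done=0
Byte 2 = 0x0A: mode=DATA remaining=8 emitted=0 chunks_done=0
Byte 3 = 'o': mode=DATA remaining=7 emitted=1 chunks_done=0
Byte 4 = 'b': mode=DATA remaining=6 emitted=2 chunks_done=0
Byte 5 = 'w': mode=DATA remaining=5 emitted=3 chunks_done=0
Byte 6 = 'l': mode=DATA remaining=4 emitted=4 chunks_done=0
Byte 7 = '3': mode=DATA remaining=3 emitted=5 chunks_done=0
Byte 8 = 'a': mode=DATA remaining=2 emitted=6 chunks_done=0
Byte 9 = 's': mode=DATA remaining=1 emitted=7 chunks_done=0
Byte 10 = '5': mode=DATA_DONE remaining=0 emitted=8 chunks_done=0
Byte 11 = 0x0D: mode=DATA_CR remaining=0 emitted=8 chunks_done=0
Byte 12 = 0x0A: mode=SIZE remaining=0 emitted=8 chunks_done=1
Byte 13 = '7': mode=SIZE remaining=0 emitted=8 chunks_done=1
Byte 14 = 0x0D: mode=SIZE_CR remaining=0 emitted=8 chunks_done=1
Byte 15 = 0x0A: mode=DATA remaining=7 emitted=8 chunks_done=1
Byte 16 = 'a': mode=DATA remaining=6 emitted=9 chunks_done=1
Byte 17 = 't': mode=DATA remaining=5 emitted=10 chunks_done=1
Byte 18 = '3': mode=DATA remaining=4 emitted=11 chunks_done=1
Byte 19 = 'u': mode=DATA remaining=3 emitted=12 chunks_done=1
Byte 20 = 'r': mode=DATA remaining=2 emitted=13 chunks_done=1
Byte 21 = 'l': mode=DATA remaining=1 emitted=14 chunks_done=1
Byte 22 = '1': mode=DATA_DONE remaining=0 emitted=15 chunks_done=1
Byte 23 = 0x0D: mode=DATA_CR remaining=0 emitted=15 chunks_done=1
Byte 24 = 0x0A: mode=SIZE remaining=0 emitted=15 chunks_done=2
Byte 25 = '6': mode=SIZE remaining=0 emitted=15 chunks_done=2
Byte 26 = 0x0D: mode=SIZE_CR remaining=0 emitted=15 chunks_done=2
Byte 27 = 0x0A: mode=DATA remaining=6 emitted=15 chunks_done=2
Byte 28 = '9': mode=DATA remaining=5 emitted=16 chunks_done=2
Byte 29 = 'a': mode=DATA remaining=4 emitted=17 chunks_done=2
Byte 30 = '5': mode=DATA remaining=3 emitted=18 chunks_done=2
Byte 31 = 'o': mode=DATA remaining=2 emitted=19 chunks_done=2
Byte 32 = 'q': mode=DATA remaining=1 emitted=20 chunks_done=2
Byte 33 = 'e': mode=DATA_DONE remaining=0 emitted=21 chunks_done=2
Byte 34 = 0x0D: mode=DATA_CR remaining=0 emitted=21 chunks_done=2
Byte 35 = 0x0A: mode=SIZE remaining=0 emitted=21 chunks_done=3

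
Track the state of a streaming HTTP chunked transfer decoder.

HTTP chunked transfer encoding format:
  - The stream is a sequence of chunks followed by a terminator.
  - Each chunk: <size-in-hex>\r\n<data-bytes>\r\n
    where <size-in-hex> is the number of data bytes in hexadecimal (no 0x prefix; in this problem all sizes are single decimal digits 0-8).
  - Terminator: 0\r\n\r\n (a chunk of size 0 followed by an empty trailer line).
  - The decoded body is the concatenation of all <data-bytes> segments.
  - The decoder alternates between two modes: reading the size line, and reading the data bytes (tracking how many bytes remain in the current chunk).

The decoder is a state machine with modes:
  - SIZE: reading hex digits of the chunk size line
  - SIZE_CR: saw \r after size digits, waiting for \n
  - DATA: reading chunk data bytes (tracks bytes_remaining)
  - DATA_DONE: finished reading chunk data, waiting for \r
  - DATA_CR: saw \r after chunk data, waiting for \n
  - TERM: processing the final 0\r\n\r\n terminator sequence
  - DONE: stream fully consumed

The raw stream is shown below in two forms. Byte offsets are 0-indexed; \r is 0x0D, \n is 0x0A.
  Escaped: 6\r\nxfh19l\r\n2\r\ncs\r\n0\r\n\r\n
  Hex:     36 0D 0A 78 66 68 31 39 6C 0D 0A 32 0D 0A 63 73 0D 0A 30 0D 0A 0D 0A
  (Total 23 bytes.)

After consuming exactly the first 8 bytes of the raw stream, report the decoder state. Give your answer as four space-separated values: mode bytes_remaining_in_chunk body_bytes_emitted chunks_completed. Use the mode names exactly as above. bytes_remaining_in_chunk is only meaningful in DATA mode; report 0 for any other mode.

Byte 0 = '6': mode=SIZE remaining=0 emitted=0 chunks_done=0
Byte 1 = 0x0D: mode=SIZE_CR remaining=0 emitted=0 chunks_done=0
Byte 2 = 0x0A: mode=DATA remaining=6 emitted=0 chunks_done=0
Byte 3 = 'x': mode=DATA remaining=5 emitted=1 chunks_done=0
Byte 4 = 'f': mode=DATA remaining=4 emitted=2 chunks_done=0
Byte 5 = 'h': mode=DATA remaining=3 emitted=3 chunks_done=0
Byte 6 = '1': mode=DATA remaining=2 emitted=4 chunks_done=0
Byte 7 = '9': mode=DATA remaining=1 emitted=5 chunks_done=0

Answer: DATA 1 5 0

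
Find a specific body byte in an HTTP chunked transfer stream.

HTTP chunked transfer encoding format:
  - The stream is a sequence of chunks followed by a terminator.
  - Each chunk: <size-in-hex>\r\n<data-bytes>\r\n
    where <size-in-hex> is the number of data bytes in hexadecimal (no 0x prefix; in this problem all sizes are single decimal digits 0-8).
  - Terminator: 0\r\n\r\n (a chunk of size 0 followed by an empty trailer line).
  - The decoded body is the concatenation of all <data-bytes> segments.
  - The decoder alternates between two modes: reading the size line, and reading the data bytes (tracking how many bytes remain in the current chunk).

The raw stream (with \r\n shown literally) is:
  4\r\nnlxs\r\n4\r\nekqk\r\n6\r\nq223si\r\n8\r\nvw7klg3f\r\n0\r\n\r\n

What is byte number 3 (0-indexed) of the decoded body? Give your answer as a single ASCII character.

Answer: s

Derivation:
Chunk 1: stream[0..1]='4' size=0x4=4, data at stream[3..7]='nlxs' -> body[0..4], body so far='nlxs'
Chunk 2: stream[9..10]='4' size=0x4=4, data at stream[12..16]='ekqk' -> body[4..8], body so far='nlxsekqk'
Chunk 3: stream[18..19]='6' size=0x6=6, data at stream[21..27]='q223si' -> body[8..14], body so far='nlxsekqkq223si'
Chunk 4: stream[29..30]='8' size=0x8=8, data at stream[32..40]='vw7klg3f' -> body[14..22], body so far='nlxsekqkq223sivw7klg3f'
Chunk 5: stream[42..43]='0' size=0 (terminator). Final body='nlxsekqkq223sivw7klg3f' (22 bytes)
Body byte 3 = 's'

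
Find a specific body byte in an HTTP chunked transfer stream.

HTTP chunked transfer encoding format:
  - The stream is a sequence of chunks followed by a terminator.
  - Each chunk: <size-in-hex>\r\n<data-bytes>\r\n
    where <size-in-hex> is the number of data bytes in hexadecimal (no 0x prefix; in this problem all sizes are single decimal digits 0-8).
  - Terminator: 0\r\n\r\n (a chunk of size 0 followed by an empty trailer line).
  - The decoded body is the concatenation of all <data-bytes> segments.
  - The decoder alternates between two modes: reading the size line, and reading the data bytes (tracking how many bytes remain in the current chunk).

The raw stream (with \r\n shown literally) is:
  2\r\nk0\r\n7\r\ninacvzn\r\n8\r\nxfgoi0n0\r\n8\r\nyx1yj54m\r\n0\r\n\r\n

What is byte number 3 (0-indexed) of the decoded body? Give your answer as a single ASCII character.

Answer: n

Derivation:
Chunk 1: stream[0..1]='2' size=0x2=2, data at stream[3..5]='k0' -> body[0..2], body so far='k0'
Chunk 2: stream[7..8]='7' size=0x7=7, data at stream[10..17]='inacvzn' -> body[2..9], body so far='k0inacvzn'
Chunk 3: stream[19..20]='8' size=0x8=8, data at stream[22..30]='xfgoi0n0' -> body[9..17], body so far='k0inacvznxfgoi0n0'
Chunk 4: stream[32..33]='8' size=0x8=8, data at stream[35..43]='yx1yj54m' -> body[17..25], body so far='k0inacvznxfgoi0n0yx1yj54m'
Chunk 5: stream[45..46]='0' size=0 (terminator). Final body='k0inacvznxfgoi0n0yx1yj54m' (25 bytes)
Body byte 3 = 'n'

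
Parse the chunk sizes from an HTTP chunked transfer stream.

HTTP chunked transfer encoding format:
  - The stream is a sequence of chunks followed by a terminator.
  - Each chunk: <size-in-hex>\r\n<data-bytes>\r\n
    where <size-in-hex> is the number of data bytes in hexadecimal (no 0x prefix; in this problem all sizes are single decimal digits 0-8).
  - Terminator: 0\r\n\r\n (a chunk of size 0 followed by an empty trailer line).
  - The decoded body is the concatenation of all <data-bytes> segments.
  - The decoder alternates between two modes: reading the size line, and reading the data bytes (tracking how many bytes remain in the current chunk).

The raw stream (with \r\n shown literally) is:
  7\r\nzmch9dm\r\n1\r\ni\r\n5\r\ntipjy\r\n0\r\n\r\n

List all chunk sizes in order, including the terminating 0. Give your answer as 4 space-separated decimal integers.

Chunk 1: stream[0..1]='7' size=0x7=7, data at stream[3..10]='zmch9dm' -> body[0..7], body so far='zmch9dm'
Chunk 2: stream[12..13]='1' size=0x1=1, data at stream[15..16]='i' -> body[7..8], body so far='zmch9dmi'
Chunk 3: stream[18..19]='5' size=0x5=5, data at stream[21..26]='tipjy' -> body[8..13], body so far='zmch9dmitipjy'
Chunk 4: stream[28..29]='0' size=0 (terminator). Final body='zmch9dmitipjy' (13 bytes)

Answer: 7 1 5 0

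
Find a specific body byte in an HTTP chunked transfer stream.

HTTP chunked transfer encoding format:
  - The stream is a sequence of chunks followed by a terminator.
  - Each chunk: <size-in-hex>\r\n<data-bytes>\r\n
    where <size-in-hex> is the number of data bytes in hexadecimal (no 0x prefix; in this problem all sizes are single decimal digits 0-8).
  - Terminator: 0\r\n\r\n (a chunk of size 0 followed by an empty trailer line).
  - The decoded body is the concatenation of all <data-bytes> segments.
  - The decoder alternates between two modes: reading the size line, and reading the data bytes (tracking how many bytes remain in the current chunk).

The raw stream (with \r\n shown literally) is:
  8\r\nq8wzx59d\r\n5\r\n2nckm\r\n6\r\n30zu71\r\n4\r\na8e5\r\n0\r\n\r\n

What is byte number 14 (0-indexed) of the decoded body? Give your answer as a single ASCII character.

Chunk 1: stream[0..1]='8' size=0x8=8, data at stream[3..11]='q8wzx59d' -> body[0..8], body so far='q8wzx59d'
Chunk 2: stream[13..14]='5' size=0x5=5, data at stream[16..21]='2nckm' -> body[8..13], body so far='q8wzx59d2nckm'
Chunk 3: stream[23..24]='6' size=0x6=6, data at stream[26..32]='30zu71' -> body[13..19], body so far='q8wzx59d2nckm30zu71'
Chunk 4: stream[34..35]='4' size=0x4=4, data at stream[37..41]='a8e5' -> body[19..23], body so far='q8wzx59d2nckm30zu71a8e5'
Chunk 5: stream[43..44]='0' size=0 (terminator). Final body='q8wzx59d2nckm30zu71a8e5' (23 bytes)
Body byte 14 = '0'

Answer: 0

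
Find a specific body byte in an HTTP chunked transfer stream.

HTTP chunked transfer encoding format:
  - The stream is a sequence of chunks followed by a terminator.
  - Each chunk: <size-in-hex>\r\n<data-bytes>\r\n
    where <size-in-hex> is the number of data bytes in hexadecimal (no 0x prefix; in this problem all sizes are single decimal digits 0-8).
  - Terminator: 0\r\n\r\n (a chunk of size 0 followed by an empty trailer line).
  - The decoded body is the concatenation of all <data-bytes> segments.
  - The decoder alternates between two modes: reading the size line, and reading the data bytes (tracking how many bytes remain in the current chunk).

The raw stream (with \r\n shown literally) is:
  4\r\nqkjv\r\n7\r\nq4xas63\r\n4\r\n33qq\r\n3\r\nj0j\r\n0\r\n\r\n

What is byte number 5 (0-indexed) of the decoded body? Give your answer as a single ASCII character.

Answer: 4

Derivation:
Chunk 1: stream[0..1]='4' size=0x4=4, data at stream[3..7]='qkjv' -> body[0..4], body so far='qkjv'
Chunk 2: stream[9..10]='7' size=0x7=7, data at stream[12..19]='q4xas63' -> body[4..11], body so far='qkjvq4xas63'
Chunk 3: stream[21..22]='4' size=0x4=4, data at stream[24..28]='33qq' -> body[11..15], body so far='qkjvq4xas6333qq'
Chunk 4: stream[30..31]='3' size=0x3=3, data at stream[33..36]='j0j' -> body[15..18], body so far='qkjvq4xas6333qqj0j'
Chunk 5: stream[38..39]='0' size=0 (terminator). Final body='qkjvq4xas6333qqj0j' (18 bytes)
Body byte 5 = '4'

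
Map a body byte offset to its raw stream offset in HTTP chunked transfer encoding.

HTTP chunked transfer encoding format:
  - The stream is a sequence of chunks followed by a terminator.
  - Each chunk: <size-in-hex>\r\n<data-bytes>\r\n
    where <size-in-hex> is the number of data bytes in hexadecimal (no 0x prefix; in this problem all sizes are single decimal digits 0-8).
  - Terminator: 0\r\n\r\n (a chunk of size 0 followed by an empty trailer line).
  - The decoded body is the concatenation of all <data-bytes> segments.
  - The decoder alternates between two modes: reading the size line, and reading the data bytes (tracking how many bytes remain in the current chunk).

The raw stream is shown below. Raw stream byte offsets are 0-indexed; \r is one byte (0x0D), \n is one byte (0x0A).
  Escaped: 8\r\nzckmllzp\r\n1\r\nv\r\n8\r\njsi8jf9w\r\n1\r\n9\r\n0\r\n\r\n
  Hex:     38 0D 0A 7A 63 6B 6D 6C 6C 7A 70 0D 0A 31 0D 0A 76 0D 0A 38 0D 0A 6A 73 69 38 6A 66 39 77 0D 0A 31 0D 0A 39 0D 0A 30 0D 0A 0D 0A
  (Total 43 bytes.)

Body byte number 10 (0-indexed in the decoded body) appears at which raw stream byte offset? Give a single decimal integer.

Chunk 1: stream[0..1]='8' size=0x8=8, data at stream[3..11]='zckmllzp' -> body[0..8], body so far='zckmllzp'
Chunk 2: stream[13..14]='1' size=0x1=1, data at stream[16..17]='v' -> body[8..9], body so far='zckmllzpv'
Chunk 3: stream[19..20]='8' size=0x8=8, data at stream[22..30]='jsi8jf9w' -> body[9..17], body so far='zckmllzpvjsi8jf9w'
Chunk 4: stream[32..33]='1' size=0x1=1, data at stream[35..36]='9' -> body[17..18], body so far='zckmllzpvjsi8jf9w9'
Chunk 5: stream[38..39]='0' size=0 (terminator). Final body='zckmllzpvjsi8jf9w9' (18 bytes)
Body byte 10 at stream offset 23

Answer: 23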